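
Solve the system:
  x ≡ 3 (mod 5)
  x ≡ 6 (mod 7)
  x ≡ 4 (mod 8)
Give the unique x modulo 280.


Moduli 5, 7, 8 are pairwise coprime; by CRT there is a unique solution modulo M = 5 · 7 · 8 = 280.
Solve pairwise, accumulating the modulus:
  Start with x ≡ 3 (mod 5).
  Combine with x ≡ 6 (mod 7): since gcd(5, 7) = 1, we get a unique residue mod 35.
    Write x = 3 + 5·t and substitute into x ≡ 6 (mod 7): 5·t ≡ 6 − 3 = 3 (mod 7).
    The inverse of 5 mod 7 is 3 (since 5·3 = 15 = 2·7 + 1), so t ≡ 3·3 = 9 ≡ 2 (mod 7).
    Then x = 3 + 5·2 = 13, valid modulo lcm(5, 7) = 35: x ≡ 13 (mod 35).
  Combine with x ≡ 4 (mod 8): since gcd(35, 8) = 1, we get a unique residue mod 280.
    Write x = 13 + 35·t and substitute into x ≡ 4 (mod 8): 35·t ≡ 4 − 13 = -9 (mod 8).
    Reduce coefficients mod 8: 3·t ≡ 7 (mod 8).
    The inverse of 3 mod 8 is 3 (since 3·3 = 9 = 1·8 + 1), so t ≡ 3·7 = 21 ≡ 5 (mod 8).
    Then x = 13 + 35·5 = 188, valid modulo lcm(35, 8) = 280: x ≡ 188 (mod 280).
Verify: 188 mod 5 = 3 ✓, 188 mod 7 = 6 ✓, 188 mod 8 = 4 ✓.

x ≡ 188 (mod 280).


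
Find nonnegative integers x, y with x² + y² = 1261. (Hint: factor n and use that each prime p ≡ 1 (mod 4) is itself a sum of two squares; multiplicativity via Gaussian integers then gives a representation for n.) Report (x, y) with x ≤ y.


Step 1: Factor n = 1261 = 13 · 97.
Step 2: Check the mod-4 condition on each prime factor: 13 ≡ 1 (mod 4), exponent 1; 97 ≡ 1 (mod 4), exponent 1.
All primes ≡ 3 (mod 4) appear to even exponent (or don't appear), so by the two-squares theorem n IS expressible as a sum of two squares.
Step 3: Build a representation. Here n = 13 · 97 is a product of primes ≡ 1 (mod 4). Each prime p ≡ 1 (mod 4) is itself a sum of two squares; find a² by testing p − a² for a perfect square:
  13: 13 − 1² = 12, 13 − 2² = 9 = 3² ⇒ 13 = 2² + 3².
  97: 97 − 1² = 96, 97 − 2² = 93, 97 − 3² = 88, 97 − 4² = 81 = 9² ⇒ 97 = 4² + 9².
  Combine using the Brahmagupta–Fibonacci identity (a² + b²)(c² + d²) = (ac − bd)² + (ad + bc)² = (ac + bd)² + (ad − bc)²:
  13 · 97 = 1261: from (2² + 3²)(4² + 9²), take (2·4 − 3·9, 2·9 + 3·4) = (8 − 27, 18 + 12) = (-19, 30); dropping signs (only squares matter) gives (19, 30); check 19² + 30² = 361 + 900 = 1261 ✓.
Step 4: Order so x ≤ y and verify: 19² + 30² = 361 + 900 = 1261 = n. ✓

n = 1261 = 19² + 30² (one valid representation with x ≤ y).


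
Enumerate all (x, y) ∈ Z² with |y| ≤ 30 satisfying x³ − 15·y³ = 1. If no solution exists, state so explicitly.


The equation is x³ - 15y³ = 1. For fixed y, x³ = 15·y³ + 1, so a solution requires the RHS to be a perfect cube.
Strategy: iterate y from -30 to 30, compute RHS = 15·y³ + 1, and check whether it is a (positive or negative) perfect cube.
Check small values of y:
  y = 0: RHS = 1 = (1)³ ⇒ x = 1 works.
  y = 1: RHS = 16 is not a perfect cube.
  y = -1: RHS = -14 is not a perfect cube.
  y = 2: RHS = 121 is not a perfect cube.
  y = -2: RHS = -119 is not a perfect cube.
  y = 3: RHS = 406 is not a perfect cube.
  y = -3: RHS = -404 is not a perfect cube.
Continuing the search up to |y| = 30 finds no further solutions beyond those listed.
Collected solutions: (1, 0).

Solutions (with |y| ≤ 30): (1, 0).


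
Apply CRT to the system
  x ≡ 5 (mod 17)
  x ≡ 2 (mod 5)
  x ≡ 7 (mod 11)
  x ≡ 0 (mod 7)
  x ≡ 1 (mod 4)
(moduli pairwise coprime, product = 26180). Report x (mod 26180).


Product of moduli M = 17 · 5 · 11 · 7 · 4 = 26180.
Merge one congruence at a time:
  Start: x ≡ 5 (mod 17).
  Combine with x ≡ 2 (mod 5); new modulus lcm = 85.
    Write x = 5 + 17·t and substitute into x ≡ 2 (mod 5): 17·t ≡ 2 − 5 = -3 (mod 5).
    Reduce coefficients mod 5: 2·t ≡ 2 (mod 5).
    The inverse of 2 mod 5 is 3 (since 2·3 = 6 = 1·5 + 1), so t ≡ 3·2 = 6 ≡ 1 (mod 5).
    Then x = 5 + 17·1 = 22, valid modulo lcm(17, 5) = 85: x ≡ 22 (mod 85).
  Combine with x ≡ 7 (mod 11); new modulus lcm = 935.
    Write x = 22 + 85·t and substitute into x ≡ 7 (mod 11): 85·t ≡ 7 − 22 = -15 (mod 11).
    Reduce coefficients mod 11: 8·t ≡ 7 (mod 11).
    The inverse of 8 mod 11 is 7 (since 8·7 = 56 = 5·11 + 1), so t ≡ 7·7 = 49 ≡ 5 (mod 11).
    Then x = 22 + 85·5 = 447, valid modulo lcm(85, 11) = 935: x ≡ 447 (mod 935).
  Combine with x ≡ 0 (mod 7); new modulus lcm = 6545.
    Write x = 447 + 935·t and substitute into x ≡ 0 (mod 7): 935·t ≡ 0 − 447 = -447 (mod 7).
    Reduce coefficients mod 7: 4·t ≡ 1 (mod 7).
    The inverse of 4 mod 7 is 2 (since 4·2 = 8 = 1·7 + 1), so t ≡ 2·1 = 2 ≡ 2 (mod 7).
    Then x = 447 + 935·2 = 2317, valid modulo lcm(935, 7) = 6545: x ≡ 2317 (mod 6545).
  Combine with x ≡ 1 (mod 4); new modulus lcm = 26180.
    Write x = 2317 + 6545·t and substitute into x ≡ 1 (mod 4): 6545·t ≡ 1 − 2317 = -2316 (mod 4).
    Reduce coefficients mod 4: 1·t ≡ 0 (mod 4).
    So t ≡ 0 (mod 4).
    Then x = 2317 + 6545·0 = 2317, valid modulo lcm(6545, 4) = 26180: x ≡ 2317 (mod 26180).
Verify against each original: 2317 mod 17 = 5, 2317 mod 5 = 2, 2317 mod 11 = 7, 2317 mod 7 = 0, 2317 mod 4 = 1.

x ≡ 2317 (mod 26180).


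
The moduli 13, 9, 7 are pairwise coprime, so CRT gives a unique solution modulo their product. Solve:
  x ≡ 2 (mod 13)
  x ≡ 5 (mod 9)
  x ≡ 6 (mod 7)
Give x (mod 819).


Moduli 13, 9, 7 are pairwise coprime; by CRT there is a unique solution modulo M = 13 · 9 · 7 = 819.
Solve pairwise, accumulating the modulus:
  Start with x ≡ 2 (mod 13).
  Combine with x ≡ 5 (mod 9): since gcd(13, 9) = 1, we get a unique residue mod 117.
    Write x = 2 + 13·t and substitute into x ≡ 5 (mod 9): 13·t ≡ 5 − 2 = 3 (mod 9).
    Reduce coefficients mod 9: 4·t ≡ 3 (mod 9).
    The inverse of 4 mod 9 is 7 (since 4·7 = 28 = 3·9 + 1), so t ≡ 7·3 = 21 ≡ 3 (mod 9).
    Then x = 2 + 13·3 = 41, valid modulo lcm(13, 9) = 117: x ≡ 41 (mod 117).
  Combine with x ≡ 6 (mod 7): since gcd(117, 7) = 1, we get a unique residue mod 819.
    Write x = 41 + 117·t and substitute into x ≡ 6 (mod 7): 117·t ≡ 6 − 41 = -35 (mod 7).
    Reduce coefficients mod 7: 5·t ≡ 0 (mod 7).
    The inverse of 5 mod 7 is 3 (since 5·3 = 15 = 2·7 + 1), so t ≡ 3·0 = 0 ≡ 0 (mod 7).
    Then x = 41 + 117·0 = 41, valid modulo lcm(117, 7) = 819: x ≡ 41 (mod 819).
Verify: 41 mod 13 = 2 ✓, 41 mod 9 = 5 ✓, 41 mod 7 = 6 ✓.

x ≡ 41 (mod 819).


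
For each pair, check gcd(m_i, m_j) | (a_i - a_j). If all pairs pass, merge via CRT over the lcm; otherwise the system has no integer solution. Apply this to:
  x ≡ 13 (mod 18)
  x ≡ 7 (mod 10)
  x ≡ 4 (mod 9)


Moduli 18, 10, 9 are not pairwise coprime, so CRT works modulo lcm(m_i) when all pairwise compatibility conditions hold.
Pairwise compatibility: gcd(m_i, m_j) must divide a_i - a_j for every pair.
Merge one congruence at a time:
  Start: x ≡ 13 (mod 18).
  Combine with x ≡ 7 (mod 10): gcd(18, 10) = 2; 7 - 13 = -6, which IS divisible by 2, so compatible.
    Write x = 13 + 18·t and substitute into x ≡ 7 (mod 10): 18·t ≡ 7 − 13 = -6 (mod 10).
    Divide the congruence (and modulus) by g = 2: 9·t ≡ -3 (mod 5).
    Reduce coefficients mod 5: 4·t ≡ 2 (mod 5).
    The inverse of 4 mod 5 is 4 (since 4·4 = 16 = 3·5 + 1), so t ≡ 4·2 = 8 ≡ 3 (mod 5).
    Then x = 13 + 18·3 = 67, valid modulo lcm(18, 10) = 90: x ≡ 67 (mod 90).
  Combine with x ≡ 4 (mod 9): gcd(90, 9) = 9; 4 - 67 = -63, which IS divisible by 9, so compatible.
    Write x = 67 + 90·t and substitute into x ≡ 4 (mod 9): 90·t ≡ 4 − 67 = -63 (mod 9).
    Divide the congruence (and modulus) by g = 9: 10·t ≡ -7 (mod 1).
    Modulo 1 every t works; take t = 0.
    Then x = 67 + 90·0 = 67, valid modulo lcm(90, 9) = 90: x ≡ 67 (mod 90).
Verify: 67 mod 18 = 13, 67 mod 10 = 7, 67 mod 9 = 4.

x ≡ 67 (mod 90).


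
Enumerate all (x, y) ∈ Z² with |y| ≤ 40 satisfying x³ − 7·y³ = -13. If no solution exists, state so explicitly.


The equation is x³ - 7y³ = -13. For fixed y, x³ = 7·y³ − 13, so a solution requires the RHS to be a perfect cube.
Strategy: iterate y from -40 to 40, compute RHS = 7·y³ − 13, and check whether it is a (positive or negative) perfect cube.
Check small values of y:
  y = 0: RHS = -13 is not a perfect cube.
  y = 1: RHS = -6 is not a perfect cube.
  y = -1: RHS = -20 is not a perfect cube.
  y = 2: RHS = 43 is not a perfect cube.
  y = -2: RHS = -69 is not a perfect cube.
  y = 3: RHS = 176 is not a perfect cube.
  y = -3: RHS = -202 is not a perfect cube.
Continuing the search up to |y| = 40 finds no solutions either.
No (x, y) in the scanned range satisfies the equation.

No integer solutions with |y| ≤ 40.


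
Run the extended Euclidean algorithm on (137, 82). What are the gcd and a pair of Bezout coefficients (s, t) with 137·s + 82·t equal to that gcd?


Euclidean algorithm on (137, 82) — divide until remainder is 0:
  137 = 1 · 82 + 55
  82 = 1 · 55 + 27
  55 = 2 · 27 + 1
  27 = 27 · 1 + 0
gcd(137, 82) = 1.
Track Bezout coefficients alongside the remainders: start with r₀ = 137 = a·1 + b·0 (s = 1, t = 0) and r₁ = 82 = a·0 + b·1 (s = 0, t = 1); each new remainder r_{k+1} = r_{k-1} − q_k·r_k inherits s_{k+1} = s_{k-1} − q_k·s_k, t_{k+1} = t_{k-1} − q_k·t_k, so r_k = a·s_k + b·t_k at every step:
  q = 1: r = 55, s = 1 − 1·0 = 1, t = 0 − 1·1 = -1  (check: 137·1 + 82·(-1) = 55)
  q = 1: r = 27, s = 0 − 1·1 = -1, t = 1 − 1·(-1) = 2  (check: 137·(-1) + 82·2 = 27)
  q = 2: r = 1, s = 1 − 2·(-1) = 3, t = -1 − 2·2 = -5  (check: 137·3 + 82·(-5) = 1)
The row with r = 1 (the gcd) gives the Bezout coefficients s = 3, t = -5.
Result: 137 · (3) + 82 · (-5) = 1.

gcd(137, 82) = 1; s = 3, t = -5 (check: 137·3 + 82·(-5) = 1).


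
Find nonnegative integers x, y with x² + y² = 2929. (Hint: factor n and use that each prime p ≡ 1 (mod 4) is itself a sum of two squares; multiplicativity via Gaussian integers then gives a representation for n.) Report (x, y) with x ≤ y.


Step 1: Factor n = 2929 = 29 · 101.
Step 2: Check the mod-4 condition on each prime factor: 29 ≡ 1 (mod 4), exponent 1; 101 ≡ 1 (mod 4), exponent 1.
All primes ≡ 3 (mod 4) appear to even exponent (or don't appear), so by the two-squares theorem n IS expressible as a sum of two squares.
Step 3: Build a representation. Here n = 29 · 101 is a product of primes ≡ 1 (mod 4). Each prime p ≡ 1 (mod 4) is itself a sum of two squares; find a² by testing p − a² for a perfect square:
  29: 29 − 1² = 28, 29 − 2² = 25 = 5² ⇒ 29 = 2² + 5².
  101: 101 − 1² = 100 = 10² ⇒ 101 = 1² + 10².
  Combine using the Brahmagupta–Fibonacci identity (a² + b²)(c² + d²) = (ac − bd)² + (ad + bc)² = (ac + bd)² + (ad − bc)²:
  29 · 101 = 2929: from (2² + 5²)(1² + 10²), take (2·1 − 5·10, 2·10 + 5·1) = (2 − 50, 20 + 5) = (-48, 25); dropping signs (only squares matter) gives (48, 25); check 48² + 25² = 2304 + 625 = 2929 ✓.
Step 4: Order so x ≤ y and verify: 25² + 48² = 625 + 2304 = 2929 = n. ✓

n = 2929 = 25² + 48² (one valid representation with x ≤ y).


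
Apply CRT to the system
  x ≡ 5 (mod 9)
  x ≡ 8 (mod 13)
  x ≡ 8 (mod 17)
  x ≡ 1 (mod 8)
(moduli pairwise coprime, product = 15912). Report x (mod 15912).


Product of moduli M = 9 · 13 · 17 · 8 = 15912.
Merge one congruence at a time:
  Start: x ≡ 5 (mod 9).
  Combine with x ≡ 8 (mod 13); new modulus lcm = 117.
    Write x = 5 + 9·t and substitute into x ≡ 8 (mod 13): 9·t ≡ 8 − 5 = 3 (mod 13).
    The inverse of 9 mod 13 is 3 (since 9·3 = 27 = 2·13 + 1), so t ≡ 3·3 = 9 ≡ 9 (mod 13).
    Then x = 5 + 9·9 = 86, valid modulo lcm(9, 13) = 117: x ≡ 86 (mod 117).
  Combine with x ≡ 8 (mod 17); new modulus lcm = 1989.
    Write x = 86 + 117·t and substitute into x ≡ 8 (mod 17): 117·t ≡ 8 − 86 = -78 (mod 17).
    Reduce coefficients mod 17: 15·t ≡ 7 (mod 17).
    The inverse of 15 mod 17 is 8 (since 15·8 = 120 = 7·17 + 1), so t ≡ 8·7 = 56 ≡ 5 (mod 17).
    Then x = 86 + 117·5 = 671, valid modulo lcm(117, 17) = 1989: x ≡ 671 (mod 1989).
  Combine with x ≡ 1 (mod 8); new modulus lcm = 15912.
    Write x = 671 + 1989·t and substitute into x ≡ 1 (mod 8): 1989·t ≡ 1 − 671 = -670 (mod 8).
    Reduce coefficients mod 8: 5·t ≡ 2 (mod 8).
    The inverse of 5 mod 8 is 5 (since 5·5 = 25 = 3·8 + 1), so t ≡ 5·2 = 10 ≡ 2 (mod 8).
    Then x = 671 + 1989·2 = 4649, valid modulo lcm(1989, 8) = 15912: x ≡ 4649 (mod 15912).
Verify against each original: 4649 mod 9 = 5, 4649 mod 13 = 8, 4649 mod 17 = 8, 4649 mod 8 = 1.

x ≡ 4649 (mod 15912).


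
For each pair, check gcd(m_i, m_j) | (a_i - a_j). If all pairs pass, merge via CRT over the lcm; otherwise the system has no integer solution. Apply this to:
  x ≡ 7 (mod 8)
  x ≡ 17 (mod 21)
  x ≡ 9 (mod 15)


Moduli 8, 21, 15 are not pairwise coprime, so CRT works modulo lcm(m_i) when all pairwise compatibility conditions hold.
Pairwise compatibility: gcd(m_i, m_j) must divide a_i - a_j for every pair.
Merge one congruence at a time:
  Start: x ≡ 7 (mod 8).
  Combine with x ≡ 17 (mod 21): gcd(8, 21) = 1; 17 - 7 = 10, which IS divisible by 1, so compatible.
    Write x = 7 + 8·t and substitute into x ≡ 17 (mod 21): 8·t ≡ 17 − 7 = 10 (mod 21).
    The inverse of 8 mod 21 is 8 (since 8·8 = 64 = 3·21 + 1), so t ≡ 8·10 = 80 ≡ 17 (mod 21).
    Then x = 7 + 8·17 = 143, valid modulo lcm(8, 21) = 168: x ≡ 143 (mod 168).
  Combine with x ≡ 9 (mod 15): gcd(168, 15) = 3, and 9 - 143 = -134 is NOT divisible by 3.
    ⇒ system is inconsistent (no integer solution).

No solution (the system is inconsistent).


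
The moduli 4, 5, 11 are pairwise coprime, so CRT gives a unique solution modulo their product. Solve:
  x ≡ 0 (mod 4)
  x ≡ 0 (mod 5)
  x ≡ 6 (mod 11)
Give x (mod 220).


Moduli 4, 5, 11 are pairwise coprime; by CRT there is a unique solution modulo M = 4 · 5 · 11 = 220.
Solve pairwise, accumulating the modulus:
  Start with x ≡ 0 (mod 4).
  Combine with x ≡ 0 (mod 5): since gcd(4, 5) = 1, we get a unique residue mod 20.
    Write x = 0 + 4·t and substitute into x ≡ 0 (mod 5): 4·t ≡ 0 − 0 = 0 (mod 5).
    The inverse of 4 mod 5 is 4 (since 4·4 = 16 = 3·5 + 1), so t ≡ 4·0 = 0 ≡ 0 (mod 5).
    Then x = 0 + 4·0 = 0, valid modulo lcm(4, 5) = 20: x ≡ 0 (mod 20).
  Combine with x ≡ 6 (mod 11): since gcd(20, 11) = 1, we get a unique residue mod 220.
    Write x = 0 + 20·t and substitute into x ≡ 6 (mod 11): 20·t ≡ 6 − 0 = 6 (mod 11).
    Reduce coefficients mod 11: 9·t ≡ 6 (mod 11).
    The inverse of 9 mod 11 is 5 (since 9·5 = 45 = 4·11 + 1), so t ≡ 5·6 = 30 ≡ 8 (mod 11).
    Then x = 0 + 20·8 = 160, valid modulo lcm(20, 11) = 220: x ≡ 160 (mod 220).
Verify: 160 mod 4 = 0 ✓, 160 mod 5 = 0 ✓, 160 mod 11 = 6 ✓.

x ≡ 160 (mod 220).


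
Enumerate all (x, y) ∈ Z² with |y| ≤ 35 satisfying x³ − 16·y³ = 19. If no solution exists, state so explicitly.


The equation is x³ - 16y³ = 19. For fixed y, x³ = 16·y³ + 19, so a solution requires the RHS to be a perfect cube.
Strategy: iterate y from -35 to 35, compute RHS = 16·y³ + 19, and check whether it is a (positive or negative) perfect cube.
Check small values of y:
  y = 0: RHS = 19 is not a perfect cube.
  y = 1: RHS = 35 is not a perfect cube.
  y = -1: RHS = 3 is not a perfect cube.
  y = 2: RHS = 147 is not a perfect cube.
  y = -2: RHS = -109 is not a perfect cube.
  y = 3: RHS = 451 is not a perfect cube.
  y = -3: RHS = -413 is not a perfect cube.
Continuing the search up to |y| = 35 finds no solutions either.
No (x, y) in the scanned range satisfies the equation.

No integer solutions with |y| ≤ 35.


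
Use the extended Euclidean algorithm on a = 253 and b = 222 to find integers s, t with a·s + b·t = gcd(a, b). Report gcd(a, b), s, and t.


Euclidean algorithm on (253, 222) — divide until remainder is 0:
  253 = 1 · 222 + 31
  222 = 7 · 31 + 5
  31 = 6 · 5 + 1
  5 = 5 · 1 + 0
gcd(253, 222) = 1.
Track Bezout coefficients alongside the remainders: start with r₀ = 253 = a·1 + b·0 (s = 1, t = 0) and r₁ = 222 = a·0 + b·1 (s = 0, t = 1); each new remainder r_{k+1} = r_{k-1} − q_k·r_k inherits s_{k+1} = s_{k-1} − q_k·s_k, t_{k+1} = t_{k-1} − q_k·t_k, so r_k = a·s_k + b·t_k at every step:
  q = 1: r = 31, s = 1 − 1·0 = 1, t = 0 − 1·1 = -1  (check: 253·1 + 222·(-1) = 31)
  q = 7: r = 5, s = 0 − 7·1 = -7, t = 1 − 7·(-1) = 8  (check: 253·(-7) + 222·8 = 5)
  q = 6: r = 1, s = 1 − 6·(-7) = 43, t = -1 − 6·8 = -49  (check: 253·43 + 222·(-49) = 1)
The row with r = 1 (the gcd) gives the Bezout coefficients s = 43, t = -49.
Result: 253 · (43) + 222 · (-49) = 1.

gcd(253, 222) = 1; s = 43, t = -49 (check: 253·43 + 222·(-49) = 1).


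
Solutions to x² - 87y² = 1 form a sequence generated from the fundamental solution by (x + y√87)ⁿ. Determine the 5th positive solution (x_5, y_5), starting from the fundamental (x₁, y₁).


Step 1: Find the fundamental solution (x₁, y₁) of x² - 87y² = 1.
  Expand √87 as a continued fraction. a₀ = ⌊√87⌋ = 9; iterate m_{k+1} = d_k·a_k − m_k, d_{k+1} = (87 − m_{k+1}²)/d_k, a_{k+1} = ⌊(a₀ + m_{k+1})/d_{k+1}⌋ (starting m₀ = 0, d₀ = 1), with convergents p_k = a_k·p_{k-1} + p_{k-2}, q_k = a_k·q_{k-1} + q_{k-2} (p₋₁ = 1, q₋₁ = 0):
  k = 0: a₀ = 9; p₀/q₀ = 9/1; p₀² − 87·q₀² = 81 − 87 = -6.
  k = 1: m = 9, d = 6, a = ⌊(9 + 9)/6⌋ = 3; p/q = (3·9 + 1)/(3·1 + 0) = 28/3; p² − 87·q² = 784 − 783 = 1.
  The first convergent with p² − 87·q² = 1 gives the fundamental solution (x₁, y₁) = (28, 3).
Step 2: Apply the recurrence (x_{n+1}, y_{n+1}) = (x₁x_n + 87y₁y_n, x₁y_n + y₁x_n) repeatedly.
  From (x_1, y_1) = (28, 3): x_2 = 28·28 + 87·3·3 = 1567; y_2 = 28·3 + 3·28 = 168.
  From (x_2, y_2) = (1567, 168): x_3 = 28·1567 + 87·3·168 = 87724; y_3 = 28·168 + 3·1567 = 9405.
  From (x_3, y_3) = (87724, 9405): x_4 = 28·87724 + 87·3·9405 = 4910977; y_4 = 28·9405 + 3·87724 = 526512.
  From (x_4, y_4) = (4910977, 526512): x_5 = 28·4910977 + 87·3·526512 = 274926988; y_5 = 28·526512 + 3·4910977 = 29475267.
Step 3: Verify x_5² - 87·y_5² = 75584848730752144 - 75584848730752143 = 1 (should be 1). ✓

(x_1, y_1) = (28, 3); (x_5, y_5) = (274926988, 29475267).


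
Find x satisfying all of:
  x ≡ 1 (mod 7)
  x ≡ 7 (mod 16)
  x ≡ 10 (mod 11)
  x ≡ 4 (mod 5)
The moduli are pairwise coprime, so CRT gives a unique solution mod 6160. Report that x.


Product of moduli M = 7 · 16 · 11 · 5 = 6160.
Merge one congruence at a time:
  Start: x ≡ 1 (mod 7).
  Combine with x ≡ 7 (mod 16); new modulus lcm = 112.
    Write x = 1 + 7·t and substitute into x ≡ 7 (mod 16): 7·t ≡ 7 − 1 = 6 (mod 16).
    The inverse of 7 mod 16 is 7 (since 7·7 = 49 = 3·16 + 1), so t ≡ 7·6 = 42 ≡ 10 (mod 16).
    Then x = 1 + 7·10 = 71, valid modulo lcm(7, 16) = 112: x ≡ 71 (mod 112).
  Combine with x ≡ 10 (mod 11); new modulus lcm = 1232.
    Write x = 71 + 112·t and substitute into x ≡ 10 (mod 11): 112·t ≡ 10 − 71 = -61 (mod 11).
    Reduce coefficients mod 11: 2·t ≡ 5 (mod 11).
    The inverse of 2 mod 11 is 6 (since 2·6 = 12 = 1·11 + 1), so t ≡ 6·5 = 30 ≡ 8 (mod 11).
    Then x = 71 + 112·8 = 967, valid modulo lcm(112, 11) = 1232: x ≡ 967 (mod 1232).
  Combine with x ≡ 4 (mod 5); new modulus lcm = 6160.
    Write x = 967 + 1232·t and substitute into x ≡ 4 (mod 5): 1232·t ≡ 4 − 967 = -963 (mod 5).
    Reduce coefficients mod 5: 2·t ≡ 2 (mod 5).
    The inverse of 2 mod 5 is 3 (since 2·3 = 6 = 1·5 + 1), so t ≡ 3·2 = 6 ≡ 1 (mod 5).
    Then x = 967 + 1232·1 = 2199, valid modulo lcm(1232, 5) = 6160: x ≡ 2199 (mod 6160).
Verify against each original: 2199 mod 7 = 1, 2199 mod 16 = 7, 2199 mod 11 = 10, 2199 mod 5 = 4.

x ≡ 2199 (mod 6160).


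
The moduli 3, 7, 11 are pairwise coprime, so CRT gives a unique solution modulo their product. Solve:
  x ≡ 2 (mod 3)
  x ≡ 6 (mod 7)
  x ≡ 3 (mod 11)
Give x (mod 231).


Moduli 3, 7, 11 are pairwise coprime; by CRT there is a unique solution modulo M = 3 · 7 · 11 = 231.
Solve pairwise, accumulating the modulus:
  Start with x ≡ 2 (mod 3).
  Combine with x ≡ 6 (mod 7): since gcd(3, 7) = 1, we get a unique residue mod 21.
    Write x = 2 + 3·t and substitute into x ≡ 6 (mod 7): 3·t ≡ 6 − 2 = 4 (mod 7).
    The inverse of 3 mod 7 is 5 (since 3·5 = 15 = 2·7 + 1), so t ≡ 5·4 = 20 ≡ 6 (mod 7).
    Then x = 2 + 3·6 = 20, valid modulo lcm(3, 7) = 21: x ≡ 20 (mod 21).
  Combine with x ≡ 3 (mod 11): since gcd(21, 11) = 1, we get a unique residue mod 231.
    Write x = 20 + 21·t and substitute into x ≡ 3 (mod 11): 21·t ≡ 3 − 20 = -17 (mod 11).
    Reduce coefficients mod 11: 10·t ≡ 5 (mod 11).
    The inverse of 10 mod 11 is 10 (since 10·10 = 100 = 9·11 + 1), so t ≡ 10·5 = 50 ≡ 6 (mod 11).
    Then x = 20 + 21·6 = 146, valid modulo lcm(21, 11) = 231: x ≡ 146 (mod 231).
Verify: 146 mod 3 = 2 ✓, 146 mod 7 = 6 ✓, 146 mod 11 = 3 ✓.

x ≡ 146 (mod 231).


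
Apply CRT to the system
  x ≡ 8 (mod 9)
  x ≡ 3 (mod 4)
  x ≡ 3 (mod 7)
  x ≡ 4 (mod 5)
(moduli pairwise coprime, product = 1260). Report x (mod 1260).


Product of moduli M = 9 · 4 · 7 · 5 = 1260.
Merge one congruence at a time:
  Start: x ≡ 8 (mod 9).
  Combine with x ≡ 3 (mod 4); new modulus lcm = 36.
    Write x = 8 + 9·t and substitute into x ≡ 3 (mod 4): 9·t ≡ 3 − 8 = -5 (mod 4).
    Reduce coefficients mod 4: 1·t ≡ 3 (mod 4).
    So t ≡ 3 (mod 4).
    Then x = 8 + 9·3 = 35, valid modulo lcm(9, 4) = 36: x ≡ 35 (mod 36).
  Combine with x ≡ 3 (mod 7); new modulus lcm = 252.
    Write x = 35 + 36·t and substitute into x ≡ 3 (mod 7): 36·t ≡ 3 − 35 = -32 (mod 7).
    Reduce coefficients mod 7: 1·t ≡ 3 (mod 7).
    So t ≡ 3 (mod 7).
    Then x = 35 + 36·3 = 143, valid modulo lcm(36, 7) = 252: x ≡ 143 (mod 252).
  Combine with x ≡ 4 (mod 5); new modulus lcm = 1260.
    Write x = 143 + 252·t and substitute into x ≡ 4 (mod 5): 252·t ≡ 4 − 143 = -139 (mod 5).
    Reduce coefficients mod 5: 2·t ≡ 1 (mod 5).
    The inverse of 2 mod 5 is 3 (since 2·3 = 6 = 1·5 + 1), so t ≡ 3·1 = 3 ≡ 3 (mod 5).
    Then x = 143 + 252·3 = 899, valid modulo lcm(252, 5) = 1260: x ≡ 899 (mod 1260).
Verify against each original: 899 mod 9 = 8, 899 mod 4 = 3, 899 mod 7 = 3, 899 mod 5 = 4.

x ≡ 899 (mod 1260).


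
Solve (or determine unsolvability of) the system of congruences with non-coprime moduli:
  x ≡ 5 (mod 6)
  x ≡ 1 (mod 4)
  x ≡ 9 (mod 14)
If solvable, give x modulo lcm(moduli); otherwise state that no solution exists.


Moduli 6, 4, 14 are not pairwise coprime, so CRT works modulo lcm(m_i) when all pairwise compatibility conditions hold.
Pairwise compatibility: gcd(m_i, m_j) must divide a_i - a_j for every pair.
Merge one congruence at a time:
  Start: x ≡ 5 (mod 6).
  Combine with x ≡ 1 (mod 4): gcd(6, 4) = 2; 1 - 5 = -4, which IS divisible by 2, so compatible.
    Write x = 5 + 6·t and substitute into x ≡ 1 (mod 4): 6·t ≡ 1 − 5 = -4 (mod 4).
    Divide the congruence (and modulus) by g = 2: 3·t ≡ -2 (mod 2).
    Reduce coefficients mod 2: 1·t ≡ 0 (mod 2).
    So t ≡ 0 (mod 2).
    Then x = 5 + 6·0 = 5, valid modulo lcm(6, 4) = 12: x ≡ 5 (mod 12).
  Combine with x ≡ 9 (mod 14): gcd(12, 14) = 2; 9 - 5 = 4, which IS divisible by 2, so compatible.
    Write x = 5 + 12·t and substitute into x ≡ 9 (mod 14): 12·t ≡ 9 − 5 = 4 (mod 14).
    Divide the congruence (and modulus) by g = 2: 6·t ≡ 2 (mod 7).
    The inverse of 6 mod 7 is 6 (since 6·6 = 36 = 5·7 + 1), so t ≡ 6·2 = 12 ≡ 5 (mod 7).
    Then x = 5 + 12·5 = 65, valid modulo lcm(12, 14) = 84: x ≡ 65 (mod 84).
Verify: 65 mod 6 = 5, 65 mod 4 = 1, 65 mod 14 = 9.

x ≡ 65 (mod 84).


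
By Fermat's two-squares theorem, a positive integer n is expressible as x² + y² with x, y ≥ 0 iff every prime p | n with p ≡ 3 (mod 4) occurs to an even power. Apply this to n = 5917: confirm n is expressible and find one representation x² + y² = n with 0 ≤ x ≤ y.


Step 1: Factor n = 5917 = 61 · 97.
Step 2: Check the mod-4 condition on each prime factor: 61 ≡ 1 (mod 4), exponent 1; 97 ≡ 1 (mod 4), exponent 1.
All primes ≡ 3 (mod 4) appear to even exponent (or don't appear), so by the two-squares theorem n IS expressible as a sum of two squares.
Step 3: Build a representation. Here n = 61 · 97 is a product of primes ≡ 1 (mod 4). Each prime p ≡ 1 (mod 4) is itself a sum of two squares; find a² by testing p − a² for a perfect square:
  61: 61 − 1² = 60, 61 − 2² = 57, 61 − 3² = 52, 61 − 4² = 45, 61 − 5² = 36 = 6² ⇒ 61 = 5² + 6².
  97: 97 − 1² = 96, 97 − 2² = 93, 97 − 3² = 88, 97 − 4² = 81 = 9² ⇒ 97 = 4² + 9².
  Combine using the Brahmagupta–Fibonacci identity (a² + b²)(c² + d²) = (ac − bd)² + (ad + bc)² = (ac + bd)² + (ad − bc)²:
  61 · 97 = 5917: from (5² + 6²)(4² + 9²), take (5·4 − 6·9, 5·9 + 6·4) = (20 − 54, 45 + 24) = (-34, 69); dropping signs (only squares matter) gives (34, 69); check 34² + 69² = 1156 + 4761 = 5917 ✓.
Step 4: Order so x ≤ y and verify: 34² + 69² = 1156 + 4761 = 5917 = n. ✓

n = 5917 = 34² + 69² (one valid representation with x ≤ y).


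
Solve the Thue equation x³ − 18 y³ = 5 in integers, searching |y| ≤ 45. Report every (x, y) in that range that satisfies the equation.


The equation is x³ - 18y³ = 5. For fixed y, x³ = 18·y³ + 5, so a solution requires the RHS to be a perfect cube.
Strategy: iterate y from -45 to 45, compute RHS = 18·y³ + 5, and check whether it is a (positive or negative) perfect cube.
Check small values of y:
  y = 0: RHS = 5 is not a perfect cube.
  y = 1: RHS = 23 is not a perfect cube.
  y = -1: RHS = -13 is not a perfect cube.
  y = 2: RHS = 149 is not a perfect cube.
  y = -2: RHS = -139 is not a perfect cube.
  y = 3: RHS = 491 is not a perfect cube.
  y = -3: RHS = -481 is not a perfect cube.
Continuing the search up to |y| = 45 finds no solutions either.
No (x, y) in the scanned range satisfies the equation.

No integer solutions with |y| ≤ 45.


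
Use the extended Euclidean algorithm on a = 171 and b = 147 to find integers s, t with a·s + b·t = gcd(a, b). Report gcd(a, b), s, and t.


Euclidean algorithm on (171, 147) — divide until remainder is 0:
  171 = 1 · 147 + 24
  147 = 6 · 24 + 3
  24 = 8 · 3 + 0
gcd(171, 147) = 3.
Track Bezout coefficients alongside the remainders: start with r₀ = 171 = a·1 + b·0 (s = 1, t = 0) and r₁ = 147 = a·0 + b·1 (s = 0, t = 1); each new remainder r_{k+1} = r_{k-1} − q_k·r_k inherits s_{k+1} = s_{k-1} − q_k·s_k, t_{k+1} = t_{k-1} − q_k·t_k, so r_k = a·s_k + b·t_k at every step:
  q = 1: r = 24, s = 1 − 1·0 = 1, t = 0 − 1·1 = -1  (check: 171·1 + 147·(-1) = 24)
  q = 6: r = 3, s = 0 − 6·1 = -6, t = 1 − 6·(-1) = 7  (check: 171·(-6) + 147·7 = 3)
The row with r = 3 (the gcd) gives the Bezout coefficients s = -6, t = 7.
Result: 171 · (-6) + 147 · (7) = 3.

gcd(171, 147) = 3; s = -6, t = 7 (check: 171·(-6) + 147·7 = 3).


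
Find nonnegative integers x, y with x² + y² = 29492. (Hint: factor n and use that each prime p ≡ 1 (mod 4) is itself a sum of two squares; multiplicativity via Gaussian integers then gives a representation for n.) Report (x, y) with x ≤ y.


Step 1: Factor n = 29492 = 2^2 · 73 · 101.
Step 2: Check the mod-4 condition on each prime factor: 2 = 2 (special); 73 ≡ 1 (mod 4), exponent 1; 101 ≡ 1 (mod 4), exponent 1.
All primes ≡ 3 (mod 4) appear to even exponent (or don't appear), so by the two-squares theorem n IS expressible as a sum of two squares.
Step 3: Build a representation. Group n = k² · m with k = 2 and m = 73 · 101 = 7373 (a product of primes ≡ 1 (mod 4)); a representation of m scales to one of n via (k·x)² + (k·y)² = k²(x² + y²). Each prime p ≡ 1 (mod 4) is itself a sum of two squares; find a² by testing p − a² for a perfect square:
  73: 73 − 1² = 72, 73 − 2² = 69, 73 − 3² = 64 = 8² ⇒ 73 = 3² + 8².
  101: 101 − 1² = 100 = 10² ⇒ 101 = 1² + 10².
  Combine using the Brahmagupta–Fibonacci identity (a² + b²)(c² + d²) = (ac − bd)² + (ad + bc)² = (ac + bd)² + (ad − bc)²:
  73 · 101 = 7373: from (3² + 8²)(1² + 10²), take (3·1 − 8·10, 3·10 + 8·1) = (3 − 80, 30 + 8) = (-77, 38); dropping signs (only squares matter) gives (77, 38); check 77² + 38² = 5929 + 1444 = 7373 ✓.
  Scale by k = 2: (2·77, 2·38) = (154, 76).
Step 4: Order so x ≤ y and verify: 76² + 154² = 5776 + 23716 = 29492 = n. ✓

n = 29492 = 76² + 154² (one valid representation with x ≤ y).


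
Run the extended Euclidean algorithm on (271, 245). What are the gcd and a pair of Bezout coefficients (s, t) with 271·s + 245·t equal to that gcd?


Euclidean algorithm on (271, 245) — divide until remainder is 0:
  271 = 1 · 245 + 26
  245 = 9 · 26 + 11
  26 = 2 · 11 + 4
  11 = 2 · 4 + 3
  4 = 1 · 3 + 1
  3 = 3 · 1 + 0
gcd(271, 245) = 1.
Track Bezout coefficients alongside the remainders: start with r₀ = 271 = a·1 + b·0 (s = 1, t = 0) and r₁ = 245 = a·0 + b·1 (s = 0, t = 1); each new remainder r_{k+1} = r_{k-1} − q_k·r_k inherits s_{k+1} = s_{k-1} − q_k·s_k, t_{k+1} = t_{k-1} − q_k·t_k, so r_k = a·s_k + b·t_k at every step:
  q = 1: r = 26, s = 1 − 1·0 = 1, t = 0 − 1·1 = -1  (check: 271·1 + 245·(-1) = 26)
  q = 9: r = 11, s = 0 − 9·1 = -9, t = 1 − 9·(-1) = 10  (check: 271·(-9) + 245·10 = 11)
  q = 2: r = 4, s = 1 − 2·(-9) = 19, t = -1 − 2·10 = -21  (check: 271·19 + 245·(-21) = 4)
  q = 2: r = 3, s = -9 − 2·19 = -47, t = 10 − 2·(-21) = 52  (check: 271·(-47) + 245·52 = 3)
  q = 1: r = 1, s = 19 − 1·(-47) = 66, t = -21 − 1·52 = -73  (check: 271·66 + 245·(-73) = 1)
The row with r = 1 (the gcd) gives the Bezout coefficients s = 66, t = -73.
Result: 271 · (66) + 245 · (-73) = 1.

gcd(271, 245) = 1; s = 66, t = -73 (check: 271·66 + 245·(-73) = 1).


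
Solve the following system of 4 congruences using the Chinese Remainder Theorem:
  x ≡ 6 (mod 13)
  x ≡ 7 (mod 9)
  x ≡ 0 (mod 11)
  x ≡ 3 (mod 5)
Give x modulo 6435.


Product of moduli M = 13 · 9 · 11 · 5 = 6435.
Merge one congruence at a time:
  Start: x ≡ 6 (mod 13).
  Combine with x ≡ 7 (mod 9); new modulus lcm = 117.
    Write x = 6 + 13·t and substitute into x ≡ 7 (mod 9): 13·t ≡ 7 − 6 = 1 (mod 9).
    Reduce coefficients mod 9: 4·t ≡ 1 (mod 9).
    The inverse of 4 mod 9 is 7 (since 4·7 = 28 = 3·9 + 1), so t ≡ 7·1 = 7 ≡ 7 (mod 9).
    Then x = 6 + 13·7 = 97, valid modulo lcm(13, 9) = 117: x ≡ 97 (mod 117).
  Combine with x ≡ 0 (mod 11); new modulus lcm = 1287.
    Write x = 97 + 117·t and substitute into x ≡ 0 (mod 11): 117·t ≡ 0 − 97 = -97 (mod 11).
    Reduce coefficients mod 11: 7·t ≡ 2 (mod 11).
    The inverse of 7 mod 11 is 8 (since 7·8 = 56 = 5·11 + 1), so t ≡ 8·2 = 16 ≡ 5 (mod 11).
    Then x = 97 + 117·5 = 682, valid modulo lcm(117, 11) = 1287: x ≡ 682 (mod 1287).
  Combine with x ≡ 3 (mod 5); new modulus lcm = 6435.
    Write x = 682 + 1287·t and substitute into x ≡ 3 (mod 5): 1287·t ≡ 3 − 682 = -679 (mod 5).
    Reduce coefficients mod 5: 2·t ≡ 1 (mod 5).
    The inverse of 2 mod 5 is 3 (since 2·3 = 6 = 1·5 + 1), so t ≡ 3·1 = 3 ≡ 3 (mod 5).
    Then x = 682 + 1287·3 = 4543, valid modulo lcm(1287, 5) = 6435: x ≡ 4543 (mod 6435).
Verify against each original: 4543 mod 13 = 6, 4543 mod 9 = 7, 4543 mod 11 = 0, 4543 mod 5 = 3.

x ≡ 4543 (mod 6435).


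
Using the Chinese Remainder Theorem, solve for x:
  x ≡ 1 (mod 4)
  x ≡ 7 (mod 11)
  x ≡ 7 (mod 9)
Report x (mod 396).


Moduli 4, 11, 9 are pairwise coprime; by CRT there is a unique solution modulo M = 4 · 11 · 9 = 396.
Solve pairwise, accumulating the modulus:
  Start with x ≡ 1 (mod 4).
  Combine with x ≡ 7 (mod 11): since gcd(4, 11) = 1, we get a unique residue mod 44.
    Write x = 1 + 4·t and substitute into x ≡ 7 (mod 11): 4·t ≡ 7 − 1 = 6 (mod 11).
    The inverse of 4 mod 11 is 3 (since 4·3 = 12 = 1·11 + 1), so t ≡ 3·6 = 18 ≡ 7 (mod 11).
    Then x = 1 + 4·7 = 29, valid modulo lcm(4, 11) = 44: x ≡ 29 (mod 44).
  Combine with x ≡ 7 (mod 9): since gcd(44, 9) = 1, we get a unique residue mod 396.
    Write x = 29 + 44·t and substitute into x ≡ 7 (mod 9): 44·t ≡ 7 − 29 = -22 (mod 9).
    Reduce coefficients mod 9: 8·t ≡ 5 (mod 9).
    The inverse of 8 mod 9 is 8 (since 8·8 = 64 = 7·9 + 1), so t ≡ 8·5 = 40 ≡ 4 (mod 9).
    Then x = 29 + 44·4 = 205, valid modulo lcm(44, 9) = 396: x ≡ 205 (mod 396).
Verify: 205 mod 4 = 1 ✓, 205 mod 11 = 7 ✓, 205 mod 9 = 7 ✓.

x ≡ 205 (mod 396).


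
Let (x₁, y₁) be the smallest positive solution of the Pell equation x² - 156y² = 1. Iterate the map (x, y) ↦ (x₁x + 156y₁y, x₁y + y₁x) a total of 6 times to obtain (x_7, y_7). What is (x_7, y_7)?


Step 1: Find the fundamental solution (x₁, y₁) of x² - 156y² = 1.
  Expand √156 as a continued fraction. a₀ = ⌊√156⌋ = 12; iterate m_{k+1} = d_k·a_k − m_k, d_{k+1} = (156 − m_{k+1}²)/d_k, a_{k+1} = ⌊(a₀ + m_{k+1})/d_{k+1}⌋ (starting m₀ = 0, d₀ = 1), with convergents p_k = a_k·p_{k-1} + p_{k-2}, q_k = a_k·q_{k-1} + q_{k-2} (p₋₁ = 1, q₋₁ = 0):
  k = 0: a₀ = 12; p₀/q₀ = 12/1; p₀² − 156·q₀² = 144 − 156 = -12.
  k = 1: m = 12, d = 12, a = ⌊(12 + 12)/12⌋ = 2; p/q = (2·12 + 1)/(2·1 + 0) = 25/2; p² − 156·q² = 625 − 624 = 1.
  The first convergent with p² − 156·q² = 1 gives the fundamental solution (x₁, y₁) = (25, 2).
Step 2: Apply the recurrence (x_{n+1}, y_{n+1}) = (x₁x_n + 156y₁y_n, x₁y_n + y₁x_n) repeatedly.
  From (x_1, y_1) = (25, 2): x_2 = 25·25 + 156·2·2 = 1249; y_2 = 25·2 + 2·25 = 100.
  From (x_2, y_2) = (1249, 100): x_3 = 25·1249 + 156·2·100 = 62425; y_3 = 25·100 + 2·1249 = 4998.
  From (x_3, y_3) = (62425, 4998): x_4 = 25·62425 + 156·2·4998 = 3120001; y_4 = 25·4998 + 2·62425 = 249800.
  From (x_4, y_4) = (3120001, 249800): x_5 = 25·3120001 + 156·2·249800 = 155937625; y_5 = 25·249800 + 2·3120001 = 12485002.
  From (x_5, y_5) = (155937625, 12485002): x_6 = 25·155937625 + 156·2·12485002 = 7793761249; y_6 = 25·12485002 + 2·155937625 = 624000300.
  From (x_6, y_6) = (7793761249, 624000300): x_7 = 25·7793761249 + 156·2·624000300 = 389532124825; y_7 = 25·624000300 + 2·7793761249 = 31187529998.
Step 3: Verify x_7² - 156·y_7² = 151735276270679381280625 - 151735276270679381280624 = 1 (should be 1). ✓

(x_1, y_1) = (25, 2); (x_7, y_7) = (389532124825, 31187529998).


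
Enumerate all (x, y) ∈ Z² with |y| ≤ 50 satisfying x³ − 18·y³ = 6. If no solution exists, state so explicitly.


The equation is x³ - 18y³ = 6. For fixed y, x³ = 18·y³ + 6, so a solution requires the RHS to be a perfect cube.
Strategy: iterate y from -50 to 50, compute RHS = 18·y³ + 6, and check whether it is a (positive or negative) perfect cube.
Check small values of y:
  y = 0: RHS = 6 is not a perfect cube.
  y = 1: RHS = 24 is not a perfect cube.
  y = -1: RHS = -12 is not a perfect cube.
  y = 2: RHS = 150 is not a perfect cube.
  y = -2: RHS = -138 is not a perfect cube.
  y = 3: RHS = 492 is not a perfect cube.
  y = -3: RHS = -480 is not a perfect cube.
Continuing the search up to |y| = 50 finds no solutions either.
No (x, y) in the scanned range satisfies the equation.

No integer solutions with |y| ≤ 50.


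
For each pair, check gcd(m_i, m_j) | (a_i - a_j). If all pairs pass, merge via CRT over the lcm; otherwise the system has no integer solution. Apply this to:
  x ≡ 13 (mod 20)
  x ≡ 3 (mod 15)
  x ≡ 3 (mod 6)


Moduli 20, 15, 6 are not pairwise coprime, so CRT works modulo lcm(m_i) when all pairwise compatibility conditions hold.
Pairwise compatibility: gcd(m_i, m_j) must divide a_i - a_j for every pair.
Merge one congruence at a time:
  Start: x ≡ 13 (mod 20).
  Combine with x ≡ 3 (mod 15): gcd(20, 15) = 5; 3 - 13 = -10, which IS divisible by 5, so compatible.
    Write x = 13 + 20·t and substitute into x ≡ 3 (mod 15): 20·t ≡ 3 − 13 = -10 (mod 15).
    Divide the congruence (and modulus) by g = 5: 4·t ≡ -2 (mod 3).
    Reduce coefficients mod 3: 1·t ≡ 1 (mod 3).
    So t ≡ 1 (mod 3).
    Then x = 13 + 20·1 = 33, valid modulo lcm(20, 15) = 60: x ≡ 33 (mod 60).
  Combine with x ≡ 3 (mod 6): gcd(60, 6) = 6; 3 - 33 = -30, which IS divisible by 6, so compatible.
    Write x = 33 + 60·t and substitute into x ≡ 3 (mod 6): 60·t ≡ 3 − 33 = -30 (mod 6).
    Divide the congruence (and modulus) by g = 6: 10·t ≡ -5 (mod 1).
    Modulo 1 every t works; take t = 0.
    Then x = 33 + 60·0 = 33, valid modulo lcm(60, 6) = 60: x ≡ 33 (mod 60).
Verify: 33 mod 20 = 13, 33 mod 15 = 3, 33 mod 6 = 3.

x ≡ 33 (mod 60).


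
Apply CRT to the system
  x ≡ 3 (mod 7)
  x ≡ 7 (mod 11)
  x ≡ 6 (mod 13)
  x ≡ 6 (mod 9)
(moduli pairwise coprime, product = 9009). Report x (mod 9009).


Product of moduli M = 7 · 11 · 13 · 9 = 9009.
Merge one congruence at a time:
  Start: x ≡ 3 (mod 7).
  Combine with x ≡ 7 (mod 11); new modulus lcm = 77.
    Write x = 3 + 7·t and substitute into x ≡ 7 (mod 11): 7·t ≡ 7 − 3 = 4 (mod 11).
    The inverse of 7 mod 11 is 8 (since 7·8 = 56 = 5·11 + 1), so t ≡ 8·4 = 32 ≡ 10 (mod 11).
    Then x = 3 + 7·10 = 73, valid modulo lcm(7, 11) = 77: x ≡ 73 (mod 77).
  Combine with x ≡ 6 (mod 13); new modulus lcm = 1001.
    Write x = 73 + 77·t and substitute into x ≡ 6 (mod 13): 77·t ≡ 6 − 73 = -67 (mod 13).
    Reduce coefficients mod 13: 12·t ≡ 11 (mod 13).
    The inverse of 12 mod 13 is 12 (since 12·12 = 144 = 11·13 + 1), so t ≡ 12·11 = 132 ≡ 2 (mod 13).
    Then x = 73 + 77·2 = 227, valid modulo lcm(77, 13) = 1001: x ≡ 227 (mod 1001).
  Combine with x ≡ 6 (mod 9); new modulus lcm = 9009.
    Write x = 227 + 1001·t and substitute into x ≡ 6 (mod 9): 1001·t ≡ 6 − 227 = -221 (mod 9).
    Reduce coefficients mod 9: 2·t ≡ 4 (mod 9).
    The inverse of 2 mod 9 is 5 (since 2·5 = 10 = 1·9 + 1), so t ≡ 5·4 = 20 ≡ 2 (mod 9).
    Then x = 227 + 1001·2 = 2229, valid modulo lcm(1001, 9) = 9009: x ≡ 2229 (mod 9009).
Verify against each original: 2229 mod 7 = 3, 2229 mod 11 = 7, 2229 mod 13 = 6, 2229 mod 9 = 6.

x ≡ 2229 (mod 9009).


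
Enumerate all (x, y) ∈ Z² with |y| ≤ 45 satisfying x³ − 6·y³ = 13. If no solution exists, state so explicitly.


The equation is x³ - 6y³ = 13. For fixed y, x³ = 6·y³ + 13, so a solution requires the RHS to be a perfect cube.
Strategy: iterate y from -45 to 45, compute RHS = 6·y³ + 13, and check whether it is a (positive or negative) perfect cube.
Check small values of y:
  y = 0: RHS = 13 is not a perfect cube.
  y = 1: RHS = 19 is not a perfect cube.
  y = -1: RHS = 7 is not a perfect cube.
  y = 2: RHS = 61 is not a perfect cube.
  y = -2: RHS = -35 is not a perfect cube.
  y = 3: RHS = 175 is not a perfect cube.
  y = -3: RHS = -149 is not a perfect cube.
Continuing the search up to |y| = 45 finds no solutions either.
No (x, y) in the scanned range satisfies the equation.

No integer solutions with |y| ≤ 45.


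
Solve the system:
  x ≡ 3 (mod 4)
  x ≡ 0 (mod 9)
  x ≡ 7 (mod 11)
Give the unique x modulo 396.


Moduli 4, 9, 11 are pairwise coprime; by CRT there is a unique solution modulo M = 4 · 9 · 11 = 396.
Solve pairwise, accumulating the modulus:
  Start with x ≡ 3 (mod 4).
  Combine with x ≡ 0 (mod 9): since gcd(4, 9) = 1, we get a unique residue mod 36.
    Write x = 3 + 4·t and substitute into x ≡ 0 (mod 9): 4·t ≡ 0 − 3 = -3 (mod 9).
    Reduce coefficients mod 9: 4·t ≡ 6 (mod 9).
    The inverse of 4 mod 9 is 7 (since 4·7 = 28 = 3·9 + 1), so t ≡ 7·6 = 42 ≡ 6 (mod 9).
    Then x = 3 + 4·6 = 27, valid modulo lcm(4, 9) = 36: x ≡ 27 (mod 36).
  Combine with x ≡ 7 (mod 11): since gcd(36, 11) = 1, we get a unique residue mod 396.
    Write x = 27 + 36·t and substitute into x ≡ 7 (mod 11): 36·t ≡ 7 − 27 = -20 (mod 11).
    Reduce coefficients mod 11: 3·t ≡ 2 (mod 11).
    The inverse of 3 mod 11 is 4 (since 3·4 = 12 = 1·11 + 1), so t ≡ 4·2 = 8 ≡ 8 (mod 11).
    Then x = 27 + 36·8 = 315, valid modulo lcm(36, 11) = 396: x ≡ 315 (mod 396).
Verify: 315 mod 4 = 3 ✓, 315 mod 9 = 0 ✓, 315 mod 11 = 7 ✓.

x ≡ 315 (mod 396).
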